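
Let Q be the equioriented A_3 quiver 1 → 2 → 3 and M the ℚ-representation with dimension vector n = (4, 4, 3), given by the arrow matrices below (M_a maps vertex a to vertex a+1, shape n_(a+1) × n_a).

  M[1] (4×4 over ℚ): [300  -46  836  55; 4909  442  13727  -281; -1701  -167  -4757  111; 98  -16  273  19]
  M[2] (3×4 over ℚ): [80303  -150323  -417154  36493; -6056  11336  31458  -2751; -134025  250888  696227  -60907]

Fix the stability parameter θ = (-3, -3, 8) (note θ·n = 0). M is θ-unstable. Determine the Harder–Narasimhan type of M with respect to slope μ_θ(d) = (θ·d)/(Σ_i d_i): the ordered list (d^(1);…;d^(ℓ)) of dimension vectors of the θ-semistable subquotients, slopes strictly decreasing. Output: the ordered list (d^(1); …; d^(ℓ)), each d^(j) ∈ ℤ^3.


Via rank(M_{q-1}∘⋯∘M_p): M ≅ I[1,2], I[1,3]^3.
μ_θ-semistable layers: μ^(1)=8; μ^(2)=-3

((0, 0, 3); (4, 4, 0))


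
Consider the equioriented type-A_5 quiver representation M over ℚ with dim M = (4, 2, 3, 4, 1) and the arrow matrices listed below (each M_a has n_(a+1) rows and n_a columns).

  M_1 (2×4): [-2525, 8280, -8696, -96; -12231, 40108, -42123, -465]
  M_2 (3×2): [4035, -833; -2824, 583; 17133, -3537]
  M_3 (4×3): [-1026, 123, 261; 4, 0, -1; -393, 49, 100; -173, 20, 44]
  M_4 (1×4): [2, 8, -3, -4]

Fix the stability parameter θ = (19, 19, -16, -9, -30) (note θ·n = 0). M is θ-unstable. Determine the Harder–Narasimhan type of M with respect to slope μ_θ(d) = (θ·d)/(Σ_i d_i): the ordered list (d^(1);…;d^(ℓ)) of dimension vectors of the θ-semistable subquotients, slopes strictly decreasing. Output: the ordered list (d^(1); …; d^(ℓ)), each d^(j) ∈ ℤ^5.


Barcode: M ≅ I[1,1]^2, I[1,4], I[1,5], I[3,4], I[4,4]. HN layers by μ_θ (5 steps, strictly decreasing):
  μ^(1)=19; μ^(2)=13/4; μ^(3)=-17/5; μ^(4)=-9; μ^(5)=-16

((2, 0, 0, 0, 0); (1, 1, 1, 1, 0); (1, 1, 1, 1, 1); (0, 0, 0, 2, 0); (0, 0, 1, 0, 0))


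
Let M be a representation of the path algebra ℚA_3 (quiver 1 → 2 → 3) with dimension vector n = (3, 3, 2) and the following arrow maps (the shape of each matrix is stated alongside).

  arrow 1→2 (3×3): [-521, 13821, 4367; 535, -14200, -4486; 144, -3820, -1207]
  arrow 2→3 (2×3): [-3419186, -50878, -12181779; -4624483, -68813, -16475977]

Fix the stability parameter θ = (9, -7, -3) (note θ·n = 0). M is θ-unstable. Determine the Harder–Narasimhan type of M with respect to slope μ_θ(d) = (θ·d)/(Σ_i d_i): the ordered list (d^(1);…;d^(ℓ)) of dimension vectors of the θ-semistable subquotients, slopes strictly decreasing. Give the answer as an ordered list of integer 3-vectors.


Interval decomposition of M: I[1,2], I[1,3]^2.
HN type (ℓ=2): μ^(1)=1; μ^(2)=-1/3

((1, 1, 0); (2, 2, 2))


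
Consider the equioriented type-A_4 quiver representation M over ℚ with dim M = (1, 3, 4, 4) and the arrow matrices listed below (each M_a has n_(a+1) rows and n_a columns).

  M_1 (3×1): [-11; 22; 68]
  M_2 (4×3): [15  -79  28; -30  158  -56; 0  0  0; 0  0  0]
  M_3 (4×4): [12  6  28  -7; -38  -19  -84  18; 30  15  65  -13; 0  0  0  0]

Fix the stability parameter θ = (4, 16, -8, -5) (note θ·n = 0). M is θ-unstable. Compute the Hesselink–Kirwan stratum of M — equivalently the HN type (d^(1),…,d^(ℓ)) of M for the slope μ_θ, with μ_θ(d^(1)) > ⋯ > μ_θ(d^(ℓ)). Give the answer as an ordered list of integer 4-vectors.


Via rank(M_{q-1}∘⋯∘M_p): M ≅ I[1,3], I[2,2]^2, I[3,4]^3, I[4,4].
μ_θ-semistable layers: μ^(1)=16; μ^(2)=4; μ^(3)=-5; μ^(4)=-8

((0, 2, 0, 0); (1, 1, 1, 0); (0, 0, 0, 4); (0, 0, 3, 0))


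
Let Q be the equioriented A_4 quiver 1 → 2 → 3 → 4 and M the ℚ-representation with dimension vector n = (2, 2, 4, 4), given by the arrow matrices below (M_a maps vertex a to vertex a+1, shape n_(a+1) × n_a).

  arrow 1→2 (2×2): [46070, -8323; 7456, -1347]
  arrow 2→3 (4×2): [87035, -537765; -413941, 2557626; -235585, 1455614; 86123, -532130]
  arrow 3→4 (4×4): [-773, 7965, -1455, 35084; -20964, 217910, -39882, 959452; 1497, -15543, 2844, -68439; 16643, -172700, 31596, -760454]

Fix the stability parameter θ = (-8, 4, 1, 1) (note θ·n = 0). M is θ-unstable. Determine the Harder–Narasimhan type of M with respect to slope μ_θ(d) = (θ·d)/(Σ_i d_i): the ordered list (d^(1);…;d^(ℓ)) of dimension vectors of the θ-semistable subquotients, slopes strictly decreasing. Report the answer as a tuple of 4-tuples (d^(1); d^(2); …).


Via rank(M_{q-1}∘⋯∘M_p): M ≅ I[1,4]^2, I[3,3], I[3,4], I[4,4].
μ_θ-semistable layers: μ^(1)=2; μ^(2)=1; μ^(3)=-8

((0, 2, 2, 2); (0, 0, 2, 2); (2, 0, 0, 0))


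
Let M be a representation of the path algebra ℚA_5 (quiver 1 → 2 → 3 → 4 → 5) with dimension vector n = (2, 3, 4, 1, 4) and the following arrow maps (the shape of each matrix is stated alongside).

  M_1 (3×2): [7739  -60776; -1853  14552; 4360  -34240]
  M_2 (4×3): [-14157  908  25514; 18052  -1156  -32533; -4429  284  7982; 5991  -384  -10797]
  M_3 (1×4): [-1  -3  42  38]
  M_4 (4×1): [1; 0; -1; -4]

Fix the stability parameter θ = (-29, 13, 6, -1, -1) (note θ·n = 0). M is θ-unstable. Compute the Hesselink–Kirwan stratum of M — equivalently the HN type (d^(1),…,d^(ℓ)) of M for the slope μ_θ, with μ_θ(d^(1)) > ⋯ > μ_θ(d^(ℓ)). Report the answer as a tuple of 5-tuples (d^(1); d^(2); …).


Barcode: M ≅ I[1,1], I[1,5], I[2,2], I[2,3], I[3,3]^2, I[5,5]^3. HN layers by μ_θ (6 steps, strictly decreasing):
  μ^(1)=13; μ^(2)=19/2; μ^(3)=6; μ^(4)=17/4; μ^(5)=-1; μ^(6)=-29

((0, 1, 0, 0, 0); (0, 1, 1, 0, 0); (0, 0, 2, 0, 0); (0, 1, 1, 1, 1); (0, 0, 0, 0, 3); (2, 0, 0, 0, 0))


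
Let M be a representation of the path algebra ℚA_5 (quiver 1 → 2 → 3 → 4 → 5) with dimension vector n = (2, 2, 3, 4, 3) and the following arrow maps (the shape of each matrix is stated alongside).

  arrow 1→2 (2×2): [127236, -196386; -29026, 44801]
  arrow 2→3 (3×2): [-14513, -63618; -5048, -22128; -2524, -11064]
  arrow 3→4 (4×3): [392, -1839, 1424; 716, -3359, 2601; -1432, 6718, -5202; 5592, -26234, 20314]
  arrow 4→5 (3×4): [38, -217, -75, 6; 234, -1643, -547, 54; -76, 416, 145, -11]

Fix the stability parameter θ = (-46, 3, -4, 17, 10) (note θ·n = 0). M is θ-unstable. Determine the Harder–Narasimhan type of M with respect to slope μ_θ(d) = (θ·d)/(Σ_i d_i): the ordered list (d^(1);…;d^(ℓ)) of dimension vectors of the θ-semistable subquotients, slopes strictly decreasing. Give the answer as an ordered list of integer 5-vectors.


Via rank(M_{q-1}∘⋯∘M_p): M ≅ I[1,1], I[1,2], I[2,3], I[3,4], I[3,5], I[4,5]^2.
μ_θ-semistable layers: μ^(1)=17; μ^(2)=27/2; μ^(3)=3; μ^(4)=-1/2; μ^(5)=-4; μ^(6)=-46

((0, 0, 0, 1, 0); (0, 0, 0, 3, 3); (0, 1, 0, 0, 0); (0, 1, 1, 0, 0); (0, 0, 2, 0, 0); (2, 0, 0, 0, 0))


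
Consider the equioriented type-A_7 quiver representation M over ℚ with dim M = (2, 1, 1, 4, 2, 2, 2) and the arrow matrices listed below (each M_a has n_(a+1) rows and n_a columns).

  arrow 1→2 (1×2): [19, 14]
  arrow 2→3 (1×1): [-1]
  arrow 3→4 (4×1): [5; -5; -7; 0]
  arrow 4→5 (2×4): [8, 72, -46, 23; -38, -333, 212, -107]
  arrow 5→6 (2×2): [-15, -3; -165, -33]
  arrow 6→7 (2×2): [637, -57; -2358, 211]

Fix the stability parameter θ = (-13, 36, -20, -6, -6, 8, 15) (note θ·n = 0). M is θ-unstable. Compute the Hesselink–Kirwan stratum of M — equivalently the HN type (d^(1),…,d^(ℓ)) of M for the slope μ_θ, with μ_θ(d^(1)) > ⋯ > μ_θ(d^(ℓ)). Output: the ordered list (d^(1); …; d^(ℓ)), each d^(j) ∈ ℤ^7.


Via rank(M_{q-1}∘⋯∘M_p): M ≅ I[1,1], I[1,7], I[4,4]^2, I[4,5], I[6,7].
μ_θ-semistable layers: μ^(1)=15; μ^(2)=8; μ^(3)=1; μ^(4)=-6; μ^(5)=-13

((0, 0, 0, 0, 0, 0, 2); (0, 0, 0, 0, 0, 2, 0); (0, 1, 1, 1, 1, 0, 0); (0, 0, 0, 3, 1, 0, 0); (2, 0, 0, 0, 0, 0, 0))


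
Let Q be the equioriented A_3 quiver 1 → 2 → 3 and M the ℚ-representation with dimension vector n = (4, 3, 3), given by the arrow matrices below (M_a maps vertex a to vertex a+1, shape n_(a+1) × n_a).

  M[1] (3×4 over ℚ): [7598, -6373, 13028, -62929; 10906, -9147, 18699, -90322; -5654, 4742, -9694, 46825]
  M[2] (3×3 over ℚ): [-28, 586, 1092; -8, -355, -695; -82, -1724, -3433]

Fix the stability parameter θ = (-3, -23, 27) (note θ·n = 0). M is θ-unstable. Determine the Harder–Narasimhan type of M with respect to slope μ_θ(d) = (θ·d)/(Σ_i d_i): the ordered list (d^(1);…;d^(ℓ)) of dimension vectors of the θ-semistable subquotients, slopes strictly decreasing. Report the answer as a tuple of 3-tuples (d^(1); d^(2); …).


Interval decomposition of M: I[1,1], I[1,2], I[1,3]^2, I[3,3].
HN type (ℓ=3): μ^(1)=27; μ^(2)=-3; μ^(3)=-13

((0, 0, 3); (1, 0, 0); (3, 3, 0))


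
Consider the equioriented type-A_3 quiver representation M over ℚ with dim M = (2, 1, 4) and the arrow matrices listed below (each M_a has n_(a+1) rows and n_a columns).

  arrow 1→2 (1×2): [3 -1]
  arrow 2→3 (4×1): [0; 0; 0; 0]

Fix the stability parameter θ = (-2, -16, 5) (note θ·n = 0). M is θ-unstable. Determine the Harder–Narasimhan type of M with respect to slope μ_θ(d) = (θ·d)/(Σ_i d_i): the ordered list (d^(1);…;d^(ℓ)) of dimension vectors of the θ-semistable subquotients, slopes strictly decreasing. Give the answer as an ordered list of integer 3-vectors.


Interval decomposition of M: I[1,1], I[1,2], I[3,3]^4.
HN type (ℓ=3): μ^(1)=5; μ^(2)=-2; μ^(3)=-9

((0, 0, 4); (1, 0, 0); (1, 1, 0))


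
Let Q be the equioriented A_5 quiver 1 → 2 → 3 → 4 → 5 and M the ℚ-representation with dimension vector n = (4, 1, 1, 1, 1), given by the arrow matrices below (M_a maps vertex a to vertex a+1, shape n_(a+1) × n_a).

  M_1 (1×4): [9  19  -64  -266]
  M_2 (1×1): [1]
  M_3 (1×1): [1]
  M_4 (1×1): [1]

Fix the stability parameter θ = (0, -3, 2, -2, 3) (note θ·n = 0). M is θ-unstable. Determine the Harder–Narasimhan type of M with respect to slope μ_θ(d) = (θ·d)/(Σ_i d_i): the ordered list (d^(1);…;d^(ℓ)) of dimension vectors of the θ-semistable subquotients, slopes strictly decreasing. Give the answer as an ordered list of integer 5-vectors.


Interval decomposition of M: I[1,1]^3, I[1,5].
HN type (ℓ=3): μ^(1)=3; μ^(2)=0; μ^(3)=-3/2

((0, 0, 0, 0, 1); (3, 0, 1, 1, 0); (1, 1, 0, 0, 0))


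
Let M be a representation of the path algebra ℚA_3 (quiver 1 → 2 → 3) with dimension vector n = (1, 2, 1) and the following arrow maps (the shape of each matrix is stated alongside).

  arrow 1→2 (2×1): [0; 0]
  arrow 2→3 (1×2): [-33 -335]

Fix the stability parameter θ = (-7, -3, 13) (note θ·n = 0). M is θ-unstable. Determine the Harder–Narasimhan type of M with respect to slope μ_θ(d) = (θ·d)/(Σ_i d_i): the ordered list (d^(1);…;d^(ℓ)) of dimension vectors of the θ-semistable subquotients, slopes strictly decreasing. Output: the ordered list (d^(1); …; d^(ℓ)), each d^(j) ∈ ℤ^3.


Interval decomposition of M: I[1,1], I[2,2], I[2,3].
HN type (ℓ=3): μ^(1)=13; μ^(2)=-3; μ^(3)=-7

((0, 0, 1); (0, 2, 0); (1, 0, 0))


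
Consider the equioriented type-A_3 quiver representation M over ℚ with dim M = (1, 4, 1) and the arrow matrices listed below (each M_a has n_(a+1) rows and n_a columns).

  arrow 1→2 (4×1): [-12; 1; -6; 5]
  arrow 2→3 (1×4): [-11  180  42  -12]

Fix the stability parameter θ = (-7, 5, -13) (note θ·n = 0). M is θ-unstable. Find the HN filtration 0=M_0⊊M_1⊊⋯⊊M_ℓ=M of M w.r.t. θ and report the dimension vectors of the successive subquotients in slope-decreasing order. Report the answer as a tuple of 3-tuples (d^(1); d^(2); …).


Via rank(M_{q-1}∘⋯∘M_p): M ≅ I[1,2], I[2,2]^2, I[2,3].
μ_θ-semistable layers: μ^(1)=5; μ^(2)=-4; μ^(3)=-7

((0, 3, 0); (0, 1, 1); (1, 0, 0))


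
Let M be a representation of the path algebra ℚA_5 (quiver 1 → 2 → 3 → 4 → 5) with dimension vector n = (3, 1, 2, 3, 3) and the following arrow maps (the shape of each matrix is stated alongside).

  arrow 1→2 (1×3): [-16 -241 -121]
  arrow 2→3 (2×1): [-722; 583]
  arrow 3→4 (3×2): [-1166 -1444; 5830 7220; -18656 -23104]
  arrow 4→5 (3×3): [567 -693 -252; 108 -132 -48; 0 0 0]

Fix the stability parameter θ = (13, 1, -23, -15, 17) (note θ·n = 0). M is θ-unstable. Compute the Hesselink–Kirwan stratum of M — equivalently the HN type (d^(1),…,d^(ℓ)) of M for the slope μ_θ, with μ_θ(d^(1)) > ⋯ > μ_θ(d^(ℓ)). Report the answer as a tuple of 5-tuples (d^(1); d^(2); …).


Barcode: M ≅ I[1,1]^2, I[1,3], I[3,4], I[4,4], I[4,5], I[5,5]^2. HN layers by μ_θ (5 steps, strictly decreasing):
  μ^(1)=17; μ^(2)=13; μ^(3)=-3; μ^(4)=-15; μ^(5)=-23

((0, 0, 0, 0, 3); (2, 0, 0, 0, 0); (1, 1, 1, 0, 0); (0, 0, 0, 3, 0); (0, 0, 1, 0, 0))


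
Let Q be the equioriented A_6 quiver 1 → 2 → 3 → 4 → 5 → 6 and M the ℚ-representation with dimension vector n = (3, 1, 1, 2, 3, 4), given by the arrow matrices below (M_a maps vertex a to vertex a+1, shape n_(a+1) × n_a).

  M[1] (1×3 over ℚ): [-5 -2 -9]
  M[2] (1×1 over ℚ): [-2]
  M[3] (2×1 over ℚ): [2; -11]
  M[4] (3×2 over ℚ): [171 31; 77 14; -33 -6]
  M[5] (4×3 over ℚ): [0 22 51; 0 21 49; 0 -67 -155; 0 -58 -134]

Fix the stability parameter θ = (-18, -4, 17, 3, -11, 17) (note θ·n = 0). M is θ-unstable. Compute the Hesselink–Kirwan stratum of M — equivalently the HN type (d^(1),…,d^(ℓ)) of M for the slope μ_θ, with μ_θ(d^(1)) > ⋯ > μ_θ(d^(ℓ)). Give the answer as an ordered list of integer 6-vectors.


Barcode: M ≅ I[1,1]^2, I[1,5], I[4,6], I[5,6], I[6,6]^2. HN layers by μ_θ (5 steps, strictly decreasing):
  μ^(1)=17; μ^(2)=3; μ^(3)=-4; μ^(4)=-11; μ^(5)=-18

((0, 0, 0, 0, 0, 4); (0, 0, 1, 1, 1, 0); (0, 1, 0, 1, 1, 0); (0, 0, 0, 0, 1, 0); (3, 0, 0, 0, 0, 0))


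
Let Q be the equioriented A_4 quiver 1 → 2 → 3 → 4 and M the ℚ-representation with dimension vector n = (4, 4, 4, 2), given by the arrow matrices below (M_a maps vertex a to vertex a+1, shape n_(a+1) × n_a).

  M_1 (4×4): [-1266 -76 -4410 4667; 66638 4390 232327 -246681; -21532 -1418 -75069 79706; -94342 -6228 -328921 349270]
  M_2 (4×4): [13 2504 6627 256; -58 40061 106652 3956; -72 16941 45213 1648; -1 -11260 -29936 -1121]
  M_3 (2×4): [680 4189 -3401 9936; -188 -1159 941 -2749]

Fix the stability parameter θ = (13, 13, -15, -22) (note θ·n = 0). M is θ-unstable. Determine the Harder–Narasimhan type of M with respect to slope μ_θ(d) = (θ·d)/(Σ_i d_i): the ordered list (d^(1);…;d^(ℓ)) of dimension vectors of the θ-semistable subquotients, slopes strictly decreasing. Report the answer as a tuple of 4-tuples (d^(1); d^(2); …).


Via rank(M_{q-1}∘⋯∘M_p): M ≅ I[1,3]^2, I[1,4]^2.
μ_θ-semistable layers: μ^(1)=11/3; μ^(2)=-11/4

((2, 2, 2, 0); (2, 2, 2, 2))


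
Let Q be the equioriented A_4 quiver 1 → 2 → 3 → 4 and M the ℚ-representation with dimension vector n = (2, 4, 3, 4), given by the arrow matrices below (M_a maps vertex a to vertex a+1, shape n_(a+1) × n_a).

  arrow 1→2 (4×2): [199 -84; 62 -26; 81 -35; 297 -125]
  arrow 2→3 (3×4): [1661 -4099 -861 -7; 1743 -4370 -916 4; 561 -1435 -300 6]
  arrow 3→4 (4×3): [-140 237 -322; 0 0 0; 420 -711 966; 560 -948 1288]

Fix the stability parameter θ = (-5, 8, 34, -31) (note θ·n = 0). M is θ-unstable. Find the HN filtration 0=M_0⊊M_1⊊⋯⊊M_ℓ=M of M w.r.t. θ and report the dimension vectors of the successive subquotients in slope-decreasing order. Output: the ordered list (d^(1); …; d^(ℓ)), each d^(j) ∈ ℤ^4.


Interval decomposition of M: I[1,3], I[1,4], I[2,2], I[2,3], I[4,4]^3.
HN type (ℓ=5): μ^(1)=34; μ^(2)=8; μ^(3)=11/3; μ^(4)=-5; μ^(5)=-31

((0, 0, 2, 0); (0, 3, 0, 0); (0, 1, 1, 1); (2, 0, 0, 0); (0, 0, 0, 3))


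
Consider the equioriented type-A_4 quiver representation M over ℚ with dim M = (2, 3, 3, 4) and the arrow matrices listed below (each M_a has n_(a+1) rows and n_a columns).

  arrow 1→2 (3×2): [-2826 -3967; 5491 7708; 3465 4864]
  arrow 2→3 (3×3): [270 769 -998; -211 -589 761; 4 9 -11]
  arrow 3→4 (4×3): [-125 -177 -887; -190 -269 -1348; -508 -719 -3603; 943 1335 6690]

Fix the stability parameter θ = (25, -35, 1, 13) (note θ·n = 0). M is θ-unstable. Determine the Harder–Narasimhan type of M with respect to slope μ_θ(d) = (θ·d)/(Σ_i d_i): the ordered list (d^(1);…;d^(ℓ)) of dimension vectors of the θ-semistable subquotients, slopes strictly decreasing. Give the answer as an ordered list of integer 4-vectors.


Via rank(M_{q-1}∘⋯∘M_p): M ≅ I[1,4]^2, I[2,4], I[4,4].
μ_θ-semistable layers: μ^(1)=13; μ^(2)=1; μ^(3)=-5; μ^(4)=-35

((0, 0, 0, 4); (0, 0, 3, 0); (2, 2, 0, 0); (0, 1, 0, 0))


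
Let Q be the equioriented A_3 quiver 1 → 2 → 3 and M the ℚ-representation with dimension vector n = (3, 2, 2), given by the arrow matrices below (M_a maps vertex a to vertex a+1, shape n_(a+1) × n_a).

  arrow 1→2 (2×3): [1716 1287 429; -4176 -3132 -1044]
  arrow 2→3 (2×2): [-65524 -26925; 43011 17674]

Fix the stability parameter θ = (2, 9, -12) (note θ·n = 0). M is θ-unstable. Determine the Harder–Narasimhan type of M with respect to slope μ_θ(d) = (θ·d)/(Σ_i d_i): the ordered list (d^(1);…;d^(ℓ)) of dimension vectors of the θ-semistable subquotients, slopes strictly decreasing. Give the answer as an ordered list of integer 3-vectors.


Barcode: M ≅ I[1,1]^2, I[1,3], I[2,3]. HN layers by μ_θ (3 steps, strictly decreasing):
  μ^(1)=2; μ^(2)=-1/3; μ^(3)=-3/2

((2, 0, 0); (1, 1, 1); (0, 1, 1))


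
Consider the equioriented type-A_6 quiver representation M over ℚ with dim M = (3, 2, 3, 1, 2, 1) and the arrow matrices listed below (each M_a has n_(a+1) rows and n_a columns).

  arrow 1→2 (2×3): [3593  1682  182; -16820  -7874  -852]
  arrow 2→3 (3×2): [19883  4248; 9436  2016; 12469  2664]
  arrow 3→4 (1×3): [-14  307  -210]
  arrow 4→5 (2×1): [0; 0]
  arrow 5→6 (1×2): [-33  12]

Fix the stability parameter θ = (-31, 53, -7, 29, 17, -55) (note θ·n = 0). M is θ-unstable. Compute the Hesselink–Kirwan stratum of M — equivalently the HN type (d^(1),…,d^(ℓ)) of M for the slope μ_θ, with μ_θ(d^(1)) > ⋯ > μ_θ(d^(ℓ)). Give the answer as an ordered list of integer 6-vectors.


Interval decomposition of M: I[1,1], I[1,2], I[1,3], I[3,3], I[3,4], I[5,5], I[5,6].
HN type (ℓ=7): μ^(1)=53; μ^(2)=29; μ^(3)=23; μ^(4)=17; μ^(5)=-7; μ^(6)=-19; μ^(7)=-31

((0, 1, 0, 0, 0, 0); (0, 0, 0, 1, 0, 0); (0, 1, 1, 0, 0, 0); (0, 0, 0, 0, 1, 0); (0, 0, 2, 0, 0, 0); (0, 0, 0, 0, 1, 1); (3, 0, 0, 0, 0, 0))


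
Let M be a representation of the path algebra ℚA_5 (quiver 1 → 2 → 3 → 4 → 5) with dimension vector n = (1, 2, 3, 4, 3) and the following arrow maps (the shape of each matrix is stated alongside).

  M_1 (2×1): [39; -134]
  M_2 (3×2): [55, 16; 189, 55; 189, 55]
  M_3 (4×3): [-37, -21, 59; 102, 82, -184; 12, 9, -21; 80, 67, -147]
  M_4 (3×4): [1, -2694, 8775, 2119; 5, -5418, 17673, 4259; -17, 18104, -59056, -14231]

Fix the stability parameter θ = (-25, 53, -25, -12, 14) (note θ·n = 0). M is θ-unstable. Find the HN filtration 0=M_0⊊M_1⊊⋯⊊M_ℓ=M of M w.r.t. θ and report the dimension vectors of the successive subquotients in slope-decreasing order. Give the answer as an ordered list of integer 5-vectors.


Barcode: M ≅ I[1,5], I[2,4], I[3,5], I[4,4], I[5,5]. HN layers by μ_θ (4 steps, strictly decreasing):
  μ^(1)=14; μ^(2)=16/3; μ^(3)=-12; μ^(4)=-25

((0, 0, 0, 0, 3); (0, 2, 2, 2, 0); (0, 0, 0, 2, 0); (1, 0, 1, 0, 0))


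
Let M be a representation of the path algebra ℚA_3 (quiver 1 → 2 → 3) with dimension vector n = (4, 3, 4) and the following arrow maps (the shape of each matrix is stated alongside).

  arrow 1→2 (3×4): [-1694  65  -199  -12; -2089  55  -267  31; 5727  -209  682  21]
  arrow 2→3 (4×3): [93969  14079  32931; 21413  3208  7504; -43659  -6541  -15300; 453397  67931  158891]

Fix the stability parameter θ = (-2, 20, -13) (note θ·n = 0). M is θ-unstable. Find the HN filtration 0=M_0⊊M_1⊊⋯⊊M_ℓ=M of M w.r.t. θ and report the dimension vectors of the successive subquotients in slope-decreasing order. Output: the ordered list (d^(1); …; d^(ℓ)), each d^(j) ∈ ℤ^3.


Interval decomposition of M: I[1,1], I[1,3]^3, I[3,3].
HN type (ℓ=3): μ^(1)=7/2; μ^(2)=-2; μ^(3)=-13

((0, 3, 3); (4, 0, 0); (0, 0, 1))


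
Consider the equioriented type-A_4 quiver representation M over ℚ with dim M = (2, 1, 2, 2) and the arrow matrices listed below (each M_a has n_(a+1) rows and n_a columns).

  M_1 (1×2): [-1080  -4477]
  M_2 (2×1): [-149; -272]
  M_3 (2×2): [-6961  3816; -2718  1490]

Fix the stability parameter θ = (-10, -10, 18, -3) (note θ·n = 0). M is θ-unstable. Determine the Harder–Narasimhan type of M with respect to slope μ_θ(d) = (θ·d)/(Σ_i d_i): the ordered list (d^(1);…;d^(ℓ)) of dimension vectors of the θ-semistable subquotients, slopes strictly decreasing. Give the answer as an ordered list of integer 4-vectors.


Interval decomposition of M: I[1,1], I[1,4], I[3,4].
HN type (ℓ=2): μ^(1)=15/2; μ^(2)=-10

((0, 0, 2, 2); (2, 1, 0, 0))


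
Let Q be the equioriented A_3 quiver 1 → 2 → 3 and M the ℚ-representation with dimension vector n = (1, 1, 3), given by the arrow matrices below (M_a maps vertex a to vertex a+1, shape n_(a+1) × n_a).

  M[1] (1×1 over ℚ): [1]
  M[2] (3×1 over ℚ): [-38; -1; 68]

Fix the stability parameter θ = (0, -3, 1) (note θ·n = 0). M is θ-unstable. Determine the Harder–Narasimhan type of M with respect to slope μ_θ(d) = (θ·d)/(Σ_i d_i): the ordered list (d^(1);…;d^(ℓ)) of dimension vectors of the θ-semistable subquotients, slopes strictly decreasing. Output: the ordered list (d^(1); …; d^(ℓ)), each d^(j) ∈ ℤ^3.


Interval decomposition of M: I[1,3], I[3,3]^2.
HN type (ℓ=2): μ^(1)=1; μ^(2)=-3/2

((0, 0, 3); (1, 1, 0))


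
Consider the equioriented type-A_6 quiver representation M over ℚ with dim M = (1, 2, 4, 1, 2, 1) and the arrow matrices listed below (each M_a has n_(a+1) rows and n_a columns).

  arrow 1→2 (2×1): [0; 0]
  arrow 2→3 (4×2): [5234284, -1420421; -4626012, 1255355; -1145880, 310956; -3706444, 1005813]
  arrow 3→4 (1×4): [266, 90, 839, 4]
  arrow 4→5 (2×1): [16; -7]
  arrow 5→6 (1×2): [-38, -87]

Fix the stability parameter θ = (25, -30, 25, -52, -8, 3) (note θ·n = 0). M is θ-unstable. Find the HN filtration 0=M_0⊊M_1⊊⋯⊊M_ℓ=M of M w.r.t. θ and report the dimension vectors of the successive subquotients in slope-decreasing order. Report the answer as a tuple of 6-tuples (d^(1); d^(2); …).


Interval decomposition of M: I[1,1], I[2,3], I[2,6], I[3,3]^2, I[5,5].
HN type (ℓ=5): μ^(1)=25; μ^(2)=3; μ^(3)=-8; μ^(4)=-27/2; μ^(5)=-30

((1, 0, 3, 0, 0, 0); (0, 0, 0, 0, 0, 1); (0, 0, 0, 0, 2, 0); (0, 0, 1, 1, 0, 0); (0, 2, 0, 0, 0, 0))


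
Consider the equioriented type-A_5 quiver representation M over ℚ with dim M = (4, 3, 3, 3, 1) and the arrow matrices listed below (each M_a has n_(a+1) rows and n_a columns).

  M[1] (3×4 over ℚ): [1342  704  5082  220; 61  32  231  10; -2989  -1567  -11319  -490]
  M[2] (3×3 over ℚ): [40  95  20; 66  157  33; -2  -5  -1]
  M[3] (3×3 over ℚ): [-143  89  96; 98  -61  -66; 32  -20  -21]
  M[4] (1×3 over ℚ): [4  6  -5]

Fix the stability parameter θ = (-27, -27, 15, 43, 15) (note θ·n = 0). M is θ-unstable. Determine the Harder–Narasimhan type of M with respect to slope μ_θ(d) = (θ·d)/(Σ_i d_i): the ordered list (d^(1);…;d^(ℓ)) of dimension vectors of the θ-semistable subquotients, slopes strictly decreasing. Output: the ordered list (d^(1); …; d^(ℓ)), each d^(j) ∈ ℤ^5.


Via rank(M_{q-1}∘⋯∘M_p): M ≅ I[1,1]^2, I[1,4], I[1,5], I[2,2], I[3,4].
μ_θ-semistable layers: μ^(1)=43; μ^(2)=29; μ^(3)=15; μ^(4)=-27

((0, 0, 0, 2, 0); (0, 0, 0, 1, 1); (0, 0, 3, 0, 0); (4, 3, 0, 0, 0))


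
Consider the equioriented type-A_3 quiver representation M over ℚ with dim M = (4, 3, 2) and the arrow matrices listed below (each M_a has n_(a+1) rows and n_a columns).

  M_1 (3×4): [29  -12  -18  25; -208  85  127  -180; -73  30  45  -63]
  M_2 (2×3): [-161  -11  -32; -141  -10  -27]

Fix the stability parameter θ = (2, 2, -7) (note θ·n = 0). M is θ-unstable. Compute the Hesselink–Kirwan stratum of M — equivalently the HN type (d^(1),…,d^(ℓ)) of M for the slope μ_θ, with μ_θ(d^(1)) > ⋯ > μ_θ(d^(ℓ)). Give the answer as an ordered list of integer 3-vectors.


Via rank(M_{q-1}∘⋯∘M_p): M ≅ I[1,1], I[1,2], I[1,3]^2.
μ_θ-semistable layers: μ^(1)=2; μ^(2)=-1

((2, 1, 0); (2, 2, 2))


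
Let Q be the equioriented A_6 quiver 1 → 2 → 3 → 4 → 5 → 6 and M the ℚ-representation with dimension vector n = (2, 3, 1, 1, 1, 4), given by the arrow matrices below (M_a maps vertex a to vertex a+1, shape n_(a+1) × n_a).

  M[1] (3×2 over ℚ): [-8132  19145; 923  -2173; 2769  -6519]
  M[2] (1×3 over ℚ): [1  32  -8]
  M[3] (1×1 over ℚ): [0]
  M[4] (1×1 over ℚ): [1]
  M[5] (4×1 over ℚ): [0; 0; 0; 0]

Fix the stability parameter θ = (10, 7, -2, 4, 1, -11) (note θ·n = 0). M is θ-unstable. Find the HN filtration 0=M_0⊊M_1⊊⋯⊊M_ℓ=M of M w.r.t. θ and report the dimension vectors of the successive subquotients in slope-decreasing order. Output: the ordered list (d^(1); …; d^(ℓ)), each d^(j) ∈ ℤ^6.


Barcode: M ≅ I[1,2], I[1,3], I[2,2], I[4,5], I[6,6]^4. HN layers by μ_θ (5 steps, strictly decreasing):
  μ^(1)=17/2; μ^(2)=7; μ^(3)=5; μ^(4)=5/2; μ^(5)=-11

((1, 1, 0, 0, 0, 0); (0, 1, 0, 0, 0, 0); (1, 1, 1, 0, 0, 0); (0, 0, 0, 1, 1, 0); (0, 0, 0, 0, 0, 4))


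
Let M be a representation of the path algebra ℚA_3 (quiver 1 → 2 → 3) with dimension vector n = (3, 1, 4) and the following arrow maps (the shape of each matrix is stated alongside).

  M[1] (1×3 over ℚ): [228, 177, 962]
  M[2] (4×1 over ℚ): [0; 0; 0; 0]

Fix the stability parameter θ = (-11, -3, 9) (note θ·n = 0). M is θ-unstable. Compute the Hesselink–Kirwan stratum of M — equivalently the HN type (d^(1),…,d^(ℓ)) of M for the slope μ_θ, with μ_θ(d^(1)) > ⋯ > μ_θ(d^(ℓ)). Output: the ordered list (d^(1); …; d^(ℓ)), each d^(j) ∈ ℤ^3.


Interval decomposition of M: I[1,1]^2, I[1,2], I[3,3]^4.
HN type (ℓ=3): μ^(1)=9; μ^(2)=-3; μ^(3)=-11

((0, 0, 4); (0, 1, 0); (3, 0, 0))


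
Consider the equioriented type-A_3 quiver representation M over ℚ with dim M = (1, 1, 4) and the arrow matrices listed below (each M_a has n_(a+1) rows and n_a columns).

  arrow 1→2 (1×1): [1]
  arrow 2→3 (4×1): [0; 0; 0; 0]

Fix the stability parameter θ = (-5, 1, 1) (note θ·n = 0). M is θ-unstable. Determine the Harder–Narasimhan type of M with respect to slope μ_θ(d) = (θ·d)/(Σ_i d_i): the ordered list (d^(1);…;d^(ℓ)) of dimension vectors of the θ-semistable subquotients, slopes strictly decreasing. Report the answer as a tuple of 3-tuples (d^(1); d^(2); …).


Barcode: M ≅ I[1,2], I[3,3]^4. HN layers by μ_θ (2 steps, strictly decreasing):
  μ^(1)=1; μ^(2)=-5

((0, 1, 4); (1, 0, 0))


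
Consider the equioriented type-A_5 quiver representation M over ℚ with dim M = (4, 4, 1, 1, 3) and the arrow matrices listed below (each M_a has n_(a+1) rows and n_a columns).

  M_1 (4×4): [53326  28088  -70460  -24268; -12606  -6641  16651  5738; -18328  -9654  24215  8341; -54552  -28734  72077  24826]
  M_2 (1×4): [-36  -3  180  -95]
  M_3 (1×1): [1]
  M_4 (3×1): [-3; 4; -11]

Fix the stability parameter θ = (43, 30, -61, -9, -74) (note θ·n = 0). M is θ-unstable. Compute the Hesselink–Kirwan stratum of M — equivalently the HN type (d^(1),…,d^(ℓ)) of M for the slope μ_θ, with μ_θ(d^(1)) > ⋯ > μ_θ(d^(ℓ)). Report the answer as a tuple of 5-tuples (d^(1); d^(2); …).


Barcode: M ≅ I[1,2]^3, I[1,5], I[5,5]^2. HN layers by μ_θ (3 steps, strictly decreasing):
  μ^(1)=73/2; μ^(2)=-71/5; μ^(3)=-74

((3, 3, 0, 0, 0); (1, 1, 1, 1, 1); (0, 0, 0, 0, 2))


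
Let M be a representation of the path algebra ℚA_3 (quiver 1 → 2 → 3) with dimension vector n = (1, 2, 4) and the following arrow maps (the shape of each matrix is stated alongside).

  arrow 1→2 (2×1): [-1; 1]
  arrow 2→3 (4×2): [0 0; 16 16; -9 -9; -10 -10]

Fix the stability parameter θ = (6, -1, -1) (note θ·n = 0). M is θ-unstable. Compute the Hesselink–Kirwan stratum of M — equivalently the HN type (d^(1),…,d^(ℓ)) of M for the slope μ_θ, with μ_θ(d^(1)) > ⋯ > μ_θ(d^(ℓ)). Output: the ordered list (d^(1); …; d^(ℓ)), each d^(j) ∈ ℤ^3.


Interval decomposition of M: I[1,2], I[2,3], I[3,3]^3.
HN type (ℓ=2): μ^(1)=5/2; μ^(2)=-1

((1, 1, 0); (0, 1, 4))


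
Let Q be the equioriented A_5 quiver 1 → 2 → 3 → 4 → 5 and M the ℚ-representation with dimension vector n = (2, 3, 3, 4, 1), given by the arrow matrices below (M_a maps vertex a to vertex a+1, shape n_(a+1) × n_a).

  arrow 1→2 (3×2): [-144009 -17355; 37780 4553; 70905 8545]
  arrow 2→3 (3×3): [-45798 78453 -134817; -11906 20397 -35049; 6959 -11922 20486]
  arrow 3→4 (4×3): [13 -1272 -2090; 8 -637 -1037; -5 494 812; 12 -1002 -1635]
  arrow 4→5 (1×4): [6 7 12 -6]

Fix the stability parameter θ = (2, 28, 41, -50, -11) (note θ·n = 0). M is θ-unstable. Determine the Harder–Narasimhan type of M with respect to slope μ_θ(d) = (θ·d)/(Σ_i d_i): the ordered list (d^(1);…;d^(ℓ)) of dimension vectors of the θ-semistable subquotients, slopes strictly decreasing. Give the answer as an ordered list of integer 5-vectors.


Via rank(M_{q-1}∘⋯∘M_p): M ≅ I[1,4], I[1,5], I[2,2], I[3,4], I[4,4].
μ_θ-semistable layers: μ^(1)=28; μ^(2)=19/3; μ^(3)=2; μ^(4)=-9/2; μ^(5)=-50

((0, 1, 0, 0, 0); (0, 1, 1, 1, 0); (2, 1, 1, 1, 1); (0, 0, 1, 1, 0); (0, 0, 0, 1, 0))


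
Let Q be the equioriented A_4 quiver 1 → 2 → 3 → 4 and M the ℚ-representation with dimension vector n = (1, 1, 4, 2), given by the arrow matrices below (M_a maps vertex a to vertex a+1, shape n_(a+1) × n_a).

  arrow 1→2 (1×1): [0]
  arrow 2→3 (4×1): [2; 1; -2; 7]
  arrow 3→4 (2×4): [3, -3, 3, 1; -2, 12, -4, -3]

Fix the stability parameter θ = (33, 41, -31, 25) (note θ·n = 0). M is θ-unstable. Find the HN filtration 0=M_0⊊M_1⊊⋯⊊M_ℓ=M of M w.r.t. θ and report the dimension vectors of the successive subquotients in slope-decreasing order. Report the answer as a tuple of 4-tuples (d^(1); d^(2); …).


Via rank(M_{q-1}∘⋯∘M_p): M ≅ I[1,1], I[2,4], I[3,3]^2, I[3,4].
μ_θ-semistable layers: μ^(1)=33; μ^(2)=25; μ^(3)=5; μ^(4)=-31

((1, 0, 0, 0); (0, 0, 0, 2); (0, 1, 1, 0); (0, 0, 3, 0))


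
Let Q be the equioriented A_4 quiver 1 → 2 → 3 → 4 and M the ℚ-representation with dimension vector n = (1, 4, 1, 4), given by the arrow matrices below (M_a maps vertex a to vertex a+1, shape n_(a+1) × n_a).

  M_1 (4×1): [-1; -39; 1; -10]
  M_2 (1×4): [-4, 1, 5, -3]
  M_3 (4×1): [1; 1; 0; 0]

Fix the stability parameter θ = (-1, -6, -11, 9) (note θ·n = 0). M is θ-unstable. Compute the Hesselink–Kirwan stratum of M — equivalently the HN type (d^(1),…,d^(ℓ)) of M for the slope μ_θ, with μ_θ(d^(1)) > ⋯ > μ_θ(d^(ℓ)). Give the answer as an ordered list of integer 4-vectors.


Via rank(M_{q-1}∘⋯∘M_p): M ≅ I[1,2], I[2,2]^2, I[2,4], I[4,4]^3.
μ_θ-semistable layers: μ^(1)=9; μ^(2)=-7/2; μ^(3)=-6; μ^(4)=-17/2

((0, 0, 0, 4); (1, 1, 0, 0); (0, 2, 0, 0); (0, 1, 1, 0))


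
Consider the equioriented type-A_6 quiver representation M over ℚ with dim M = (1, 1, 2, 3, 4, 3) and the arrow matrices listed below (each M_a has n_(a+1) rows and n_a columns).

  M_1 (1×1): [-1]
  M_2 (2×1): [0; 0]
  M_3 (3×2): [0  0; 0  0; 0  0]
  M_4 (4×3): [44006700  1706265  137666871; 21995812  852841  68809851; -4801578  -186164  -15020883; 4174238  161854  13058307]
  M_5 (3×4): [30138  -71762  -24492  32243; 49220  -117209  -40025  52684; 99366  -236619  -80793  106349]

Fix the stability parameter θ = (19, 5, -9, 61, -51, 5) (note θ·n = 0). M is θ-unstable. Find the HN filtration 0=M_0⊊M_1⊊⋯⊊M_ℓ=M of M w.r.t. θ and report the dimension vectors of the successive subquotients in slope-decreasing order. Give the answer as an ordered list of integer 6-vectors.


Interval decomposition of M: I[1,2], I[3,3]^2, I[4,4], I[4,6]^2, I[5,5], I[5,6].
HN type (ℓ=5): μ^(1)=61; μ^(2)=12; μ^(3)=5; μ^(4)=-9; μ^(5)=-51

((0, 0, 0, 1, 0, 0); (1, 1, 0, 0, 0, 0); (0, 0, 0, 2, 2, 3); (0, 0, 2, 0, 0, 0); (0, 0, 0, 0, 2, 0))


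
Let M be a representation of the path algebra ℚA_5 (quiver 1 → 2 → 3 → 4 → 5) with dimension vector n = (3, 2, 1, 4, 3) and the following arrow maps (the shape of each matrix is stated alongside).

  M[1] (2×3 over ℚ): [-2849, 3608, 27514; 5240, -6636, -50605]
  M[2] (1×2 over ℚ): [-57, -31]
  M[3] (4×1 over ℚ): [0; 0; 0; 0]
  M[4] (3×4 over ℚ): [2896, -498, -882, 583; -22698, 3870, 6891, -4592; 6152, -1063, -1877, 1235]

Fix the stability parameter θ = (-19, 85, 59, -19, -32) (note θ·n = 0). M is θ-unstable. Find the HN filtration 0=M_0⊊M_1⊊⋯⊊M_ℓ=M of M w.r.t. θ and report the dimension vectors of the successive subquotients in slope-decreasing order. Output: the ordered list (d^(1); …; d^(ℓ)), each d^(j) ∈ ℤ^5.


Barcode: M ≅ I[1,1], I[1,2], I[1,3], I[4,4], I[4,5]^3. HN layers by μ_θ (4 steps, strictly decreasing):
  μ^(1)=85; μ^(2)=72; μ^(3)=-19; μ^(4)=-51/2

((0, 1, 0, 0, 0); (0, 1, 1, 0, 0); (3, 0, 0, 1, 0); (0, 0, 0, 3, 3))


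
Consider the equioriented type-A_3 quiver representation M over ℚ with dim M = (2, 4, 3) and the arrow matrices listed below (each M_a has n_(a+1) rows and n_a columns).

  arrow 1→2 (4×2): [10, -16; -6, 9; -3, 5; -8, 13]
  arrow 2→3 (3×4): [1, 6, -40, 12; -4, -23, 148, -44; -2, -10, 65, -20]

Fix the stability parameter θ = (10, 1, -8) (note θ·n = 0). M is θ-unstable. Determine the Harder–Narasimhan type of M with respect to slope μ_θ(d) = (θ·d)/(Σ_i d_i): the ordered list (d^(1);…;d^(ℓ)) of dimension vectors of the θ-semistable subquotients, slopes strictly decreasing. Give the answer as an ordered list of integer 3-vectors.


Barcode: M ≅ I[1,3]^2, I[2,2], I[2,3]. HN layers by μ_θ (2 steps, strictly decreasing):
  μ^(1)=1; μ^(2)=-7/2

((2, 3, 2); (0, 1, 1))


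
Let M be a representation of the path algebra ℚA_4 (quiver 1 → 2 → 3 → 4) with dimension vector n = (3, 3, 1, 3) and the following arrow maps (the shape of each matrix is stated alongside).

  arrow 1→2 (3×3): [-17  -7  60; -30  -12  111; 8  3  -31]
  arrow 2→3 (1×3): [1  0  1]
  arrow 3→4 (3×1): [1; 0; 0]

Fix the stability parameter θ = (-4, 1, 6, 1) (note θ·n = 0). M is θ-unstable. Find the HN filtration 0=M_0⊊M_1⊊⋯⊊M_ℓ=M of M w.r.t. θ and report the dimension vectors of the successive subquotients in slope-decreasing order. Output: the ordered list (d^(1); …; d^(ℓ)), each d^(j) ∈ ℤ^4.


Barcode: M ≅ I[1,2]^2, I[1,4], I[4,4]^2. HN layers by μ_θ (3 steps, strictly decreasing):
  μ^(1)=7/2; μ^(2)=1; μ^(3)=-4

((0, 0, 1, 1); (0, 3, 0, 2); (3, 0, 0, 0))


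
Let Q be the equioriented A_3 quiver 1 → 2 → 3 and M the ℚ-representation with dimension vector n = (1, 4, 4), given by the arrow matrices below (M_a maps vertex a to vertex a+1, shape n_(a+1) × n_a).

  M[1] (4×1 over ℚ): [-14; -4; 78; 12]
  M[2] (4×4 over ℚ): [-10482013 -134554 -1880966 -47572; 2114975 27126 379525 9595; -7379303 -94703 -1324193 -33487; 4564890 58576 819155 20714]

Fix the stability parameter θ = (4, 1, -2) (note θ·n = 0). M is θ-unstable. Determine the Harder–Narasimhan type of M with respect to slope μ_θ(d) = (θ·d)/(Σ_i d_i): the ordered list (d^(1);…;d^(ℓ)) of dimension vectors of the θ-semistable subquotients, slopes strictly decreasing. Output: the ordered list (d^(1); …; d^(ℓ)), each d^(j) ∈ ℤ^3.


Barcode: M ≅ I[1,3], I[2,3]^3. HN layers by μ_θ (2 steps, strictly decreasing):
  μ^(1)=1; μ^(2)=-1/2

((1, 1, 1); (0, 3, 3))


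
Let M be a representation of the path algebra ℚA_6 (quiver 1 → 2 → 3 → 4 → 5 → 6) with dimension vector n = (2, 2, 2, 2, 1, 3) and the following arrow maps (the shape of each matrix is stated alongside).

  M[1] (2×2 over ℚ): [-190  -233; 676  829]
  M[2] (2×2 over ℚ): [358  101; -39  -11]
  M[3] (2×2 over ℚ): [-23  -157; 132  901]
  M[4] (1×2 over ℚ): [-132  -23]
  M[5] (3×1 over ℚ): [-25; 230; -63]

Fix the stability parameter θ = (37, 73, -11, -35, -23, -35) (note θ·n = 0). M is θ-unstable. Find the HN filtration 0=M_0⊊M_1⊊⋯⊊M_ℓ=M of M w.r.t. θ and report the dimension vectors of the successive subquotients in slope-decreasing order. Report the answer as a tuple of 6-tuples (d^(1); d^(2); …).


Via rank(M_{q-1}∘⋯∘M_p): M ≅ I[1,4], I[1,6], I[6,6]^2.
μ_θ-semistable layers: μ^(1)=16; μ^(2)=1; μ^(3)=-35

((1, 1, 1, 1, 0, 0); (1, 1, 1, 1, 1, 1); (0, 0, 0, 0, 0, 2))


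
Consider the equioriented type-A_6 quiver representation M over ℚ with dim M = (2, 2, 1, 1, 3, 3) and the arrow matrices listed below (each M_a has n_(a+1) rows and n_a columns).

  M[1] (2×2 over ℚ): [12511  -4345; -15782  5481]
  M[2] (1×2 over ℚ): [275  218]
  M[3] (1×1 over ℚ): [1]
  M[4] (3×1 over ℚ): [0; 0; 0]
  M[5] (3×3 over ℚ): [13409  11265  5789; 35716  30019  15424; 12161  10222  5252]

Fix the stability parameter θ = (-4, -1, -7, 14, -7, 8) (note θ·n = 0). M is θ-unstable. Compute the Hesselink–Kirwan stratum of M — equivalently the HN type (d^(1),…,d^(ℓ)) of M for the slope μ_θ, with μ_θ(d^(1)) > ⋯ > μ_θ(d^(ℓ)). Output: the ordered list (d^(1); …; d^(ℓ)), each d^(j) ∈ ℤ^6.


Via rank(M_{q-1}∘⋯∘M_p): M ≅ I[1,2], I[1,4], I[5,6]^3.
μ_θ-semistable layers: μ^(1)=14; μ^(2)=8; μ^(3)=-1; μ^(4)=-4; μ^(5)=-7

((0, 0, 0, 1, 0, 0); (0, 0, 0, 0, 0, 3); (0, 1, 0, 0, 0, 0); (2, 1, 1, 0, 0, 0); (0, 0, 0, 0, 3, 0))


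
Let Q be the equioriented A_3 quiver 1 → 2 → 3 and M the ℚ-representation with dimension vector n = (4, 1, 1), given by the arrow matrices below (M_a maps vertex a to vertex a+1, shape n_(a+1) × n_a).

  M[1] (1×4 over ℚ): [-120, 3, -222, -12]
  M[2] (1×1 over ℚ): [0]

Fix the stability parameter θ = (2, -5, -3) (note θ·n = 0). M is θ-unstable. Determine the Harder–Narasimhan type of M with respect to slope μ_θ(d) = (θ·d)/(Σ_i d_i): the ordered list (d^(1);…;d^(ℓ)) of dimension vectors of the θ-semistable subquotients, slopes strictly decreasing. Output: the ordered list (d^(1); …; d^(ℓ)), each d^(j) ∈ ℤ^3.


Interval decomposition of M: I[1,1]^3, I[1,2], I[3,3].
HN type (ℓ=3): μ^(1)=2; μ^(2)=-3/2; μ^(3)=-3

((3, 0, 0); (1, 1, 0); (0, 0, 1))


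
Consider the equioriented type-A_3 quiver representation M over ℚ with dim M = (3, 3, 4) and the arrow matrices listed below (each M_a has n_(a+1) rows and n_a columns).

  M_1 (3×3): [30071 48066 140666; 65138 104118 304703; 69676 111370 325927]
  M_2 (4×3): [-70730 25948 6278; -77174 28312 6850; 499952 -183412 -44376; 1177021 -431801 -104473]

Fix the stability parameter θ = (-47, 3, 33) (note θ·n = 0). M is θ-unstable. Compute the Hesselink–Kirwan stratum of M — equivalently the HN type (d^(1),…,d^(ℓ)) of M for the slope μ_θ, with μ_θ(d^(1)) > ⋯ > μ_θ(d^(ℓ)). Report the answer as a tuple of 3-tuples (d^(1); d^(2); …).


Via rank(M_{q-1}∘⋯∘M_p): M ≅ I[1,1], I[1,3]^2, I[2,2], I[3,3]^2.
μ_θ-semistable layers: μ^(1)=33; μ^(2)=3; μ^(3)=-47

((0, 0, 4); (0, 3, 0); (3, 0, 0))


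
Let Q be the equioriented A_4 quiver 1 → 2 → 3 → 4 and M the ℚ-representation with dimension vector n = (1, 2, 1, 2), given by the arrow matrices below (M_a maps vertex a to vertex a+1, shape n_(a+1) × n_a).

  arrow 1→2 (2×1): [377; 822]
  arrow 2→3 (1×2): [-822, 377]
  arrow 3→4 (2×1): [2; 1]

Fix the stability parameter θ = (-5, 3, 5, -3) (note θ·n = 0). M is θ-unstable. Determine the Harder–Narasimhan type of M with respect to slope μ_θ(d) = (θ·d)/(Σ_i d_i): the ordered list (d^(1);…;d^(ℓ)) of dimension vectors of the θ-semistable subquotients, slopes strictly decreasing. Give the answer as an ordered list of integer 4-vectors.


Interval decomposition of M: I[1,2], I[2,4], I[4,4].
HN type (ℓ=4): μ^(1)=3; μ^(2)=5/3; μ^(3)=-3; μ^(4)=-5

((0, 1, 0, 0); (0, 1, 1, 1); (0, 0, 0, 1); (1, 0, 0, 0))
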